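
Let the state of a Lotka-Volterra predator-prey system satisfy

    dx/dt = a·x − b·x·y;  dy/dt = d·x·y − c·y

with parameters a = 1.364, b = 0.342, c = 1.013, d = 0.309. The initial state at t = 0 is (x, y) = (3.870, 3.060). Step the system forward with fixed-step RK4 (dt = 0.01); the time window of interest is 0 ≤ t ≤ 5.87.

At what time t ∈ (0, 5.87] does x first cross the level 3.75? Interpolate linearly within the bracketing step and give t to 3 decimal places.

t=0.000: state=(3.870, 3.060)
step 1 (dt=0.01): k1=(1.229, 0.559), k2=(1.227, 0.566), k3=(1.227, 0.566), k4=(1.225, 0.572); state += dt/6·(k1+2k2+2k3+k4)
t=0.010: state=(3.882, 3.066)
t=0.020: state=(3.894, 3.071)
t=0.030: state=(3.907, 3.077)
continuing one RK4 step at a time; state shown every 20 steps (Δt=0.2):
t=0.200: state=(4.106, 3.198)
t=0.400: state=(4.307, 3.387)
t=0.600: state=(4.452, 3.627)
t=0.800: state=(4.521, 3.910)
t=1.000: state=(4.498, 4.221)
t=1.200: state=(4.379, 4.537)
t=1.400: state=(4.175, 4.827)
t=1.600: state=(3.909, 5.062)
t=1.700: state=(3.762, 5.150)
next step: t=1.710: state=(3.747, 5.157) — x has crossed 3.75
linear interpolation between t=1.700 (3.76212) and t=1.710 (3.74716) → t≈1.708

t = 1.708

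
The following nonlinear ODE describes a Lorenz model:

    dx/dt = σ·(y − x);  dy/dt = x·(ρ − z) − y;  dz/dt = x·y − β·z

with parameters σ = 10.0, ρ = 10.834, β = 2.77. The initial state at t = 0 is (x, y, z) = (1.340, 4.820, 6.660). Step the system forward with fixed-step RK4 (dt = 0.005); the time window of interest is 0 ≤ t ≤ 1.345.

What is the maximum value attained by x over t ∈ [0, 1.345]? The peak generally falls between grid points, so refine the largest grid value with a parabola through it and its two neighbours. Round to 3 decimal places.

max x = 7.115

t=0.000: state=(1.340, 4.820, 6.660)
step 1 (dt=0.005): k1=(34.800, 0.773, -11.989), k2=(33.949, 1.177, -11.484), k3=(33.981, 1.165, -11.497), k4=(33.159, 1.563, -11.002); state += dt/6·(k1+2k2+2k3+k4)
t=0.005: state=(1.510, 4.826, 6.603)
t=0.010: state=(1.672, 4.836, 6.550)
t=0.015: state=(1.826, 4.849, 6.502)
continuing one RK4 step at a time; state shown every 10 steps (Δt=0.05):
t=0.050: state=(2.745, 5.037, 6.282)
t=0.100: state=(3.743, 5.522, 6.278)
t=0.150: state=(4.574, 6.150, 6.606)
t=0.200: state=(5.334, 6.798, 7.258)
t=0.250: state=(6.030, 7.330, 8.205)
t=0.300: state=(6.611, 7.605, 9.364)
t=0.350: state=(6.996, 7.517, 10.574)
t=0.400: state=(7.113, 7.050, 11.622)
t=0.450: state=(6.936, 6.303, 12.318)
t=0.500: state=(6.506, 5.454, 12.572)
t=0.550: state=(5.922, 4.676, 12.412)
t=0.600: state=(5.297, 4.074, 11.946)
t=0.650: state=(4.725, 3.680, 11.301)
t=0.700: state=(4.264, 3.475, 10.584)
t=0.750: state=(3.939, 3.427, 9.872)
t=0.800: state=(3.750, 3.502, 9.213)
t=0.850: state=(3.687, 3.678, 8.642)
t=0.900: state=(3.736, 3.938, 8.182)
t=0.950: state=(3.885, 4.271, 7.853)
t=1.000: state=(4.119, 4.664, 7.672)
t=1.050: state=(4.425, 5.100, 7.654)
t=1.100: state=(4.787, 5.551, 7.811)
t=1.150: state=(5.180, 5.977, 8.146)
t=1.200: state=(5.571, 6.327, 8.642)
t=1.250: state=(5.921, 6.548, 9.258)
t=1.300: state=(6.184, 6.594, 9.926)
t=1.345: state=(6.313, 6.473, 10.496)
largest grid value and its neighbours: x(0.390)=7.11338, x(0.395)=7.11474, x(0.400)=7.11309
parabola through these three points peaks at t≈0.395 with x≈7.11474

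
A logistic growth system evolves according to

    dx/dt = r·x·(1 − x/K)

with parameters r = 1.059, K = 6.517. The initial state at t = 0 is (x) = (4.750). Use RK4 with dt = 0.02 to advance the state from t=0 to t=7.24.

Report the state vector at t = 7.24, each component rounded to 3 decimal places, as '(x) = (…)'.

(x) = (6.516)

t=0.000: state=(4.750)
step 1 (dt=0.02): k1=(1.364), k2=(1.357), k3=(1.357), k4=(1.351); state += dt/6·(k1+2k2+2k3+k4)
t=0.020: state=(4.777)
t=0.040: state=(4.804)
t=0.060: state=(4.831)
continuing one RK4 step at a time; state shown every 25 steps (Δt=0.5):
t=0.500: state=(5.346)
t=1.000: state=(5.772)
t=1.500: state=(6.057)
t=2.000: state=(6.238)
t=2.500: state=(6.350)
t=3.000: state=(6.417)
t=3.500: state=(6.458)
t=4.000: state=(6.482)
t=4.500: state=(6.496)
t=5.000: state=(6.505)
t=5.500: state=(6.510)
t=6.000: state=(6.513)
t=6.500: state=(6.515)
t=7.000: state=(6.516)
t=7.240: state=(6.516)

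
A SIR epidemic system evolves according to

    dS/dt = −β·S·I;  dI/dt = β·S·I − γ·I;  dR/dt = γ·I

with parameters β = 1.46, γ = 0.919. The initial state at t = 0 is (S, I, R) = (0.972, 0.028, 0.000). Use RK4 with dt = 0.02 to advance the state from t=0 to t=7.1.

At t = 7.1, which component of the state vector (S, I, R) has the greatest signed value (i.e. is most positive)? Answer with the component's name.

t=0.000: state=(0.972, 0.028, 0.000)
step 1 (dt=0.02): k1=(-0.040, 0.014, 0.026), k2=(-0.040, 0.014, 0.026), k3=(-0.040, 0.014, 0.026), k4=(-0.040, 0.014, 0.026); state += dt/6·(k1+2k2+2k3+k4)
t=0.020: state=(0.971, 0.028, 0.001)
t=0.040: state=(0.970, 0.029, 0.001)
t=0.060: state=(0.970, 0.029, 0.002)
continuing one RK4 step at a time; state shown every 25 steps (Δt=0.5):
t=0.500: state=(0.950, 0.036, 0.015)
t=1.000: state=(0.922, 0.045, 0.033)
t=1.500: state=(0.890, 0.055, 0.056)
t=2.000: state=(0.852, 0.065, 0.083)
t=2.500: state=(0.809, 0.075, 0.116)
t=3.000: state=(0.763, 0.085, 0.152)
t=3.500: state=(0.715, 0.092, 0.193)
t=4.000: state=(0.668, 0.096, 0.236)
t=4.500: state=(0.622, 0.097, 0.281)
t=5.000: state=(0.580, 0.095, 0.325)
t=5.500: state=(0.542, 0.090, 0.368)
t=6.000: state=(0.509, 0.084, 0.408)
t=6.500: state=(0.480, 0.076, 0.444)
t=7.000: state=(0.455, 0.067, 0.477)
t=7.100: state=(0.451, 0.066, 0.483)
compare at T: S=0.451, I=0.066, R=0.483

largest component: R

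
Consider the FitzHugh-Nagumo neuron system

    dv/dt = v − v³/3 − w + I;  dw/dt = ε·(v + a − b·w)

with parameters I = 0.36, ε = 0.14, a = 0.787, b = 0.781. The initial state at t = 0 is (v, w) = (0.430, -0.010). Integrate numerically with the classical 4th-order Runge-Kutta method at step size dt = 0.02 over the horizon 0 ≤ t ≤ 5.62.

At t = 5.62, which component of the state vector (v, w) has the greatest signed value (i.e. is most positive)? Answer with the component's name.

largest component: w

t=0.000: state=(0.430, -0.010)
step 1 (dt=0.02): k1=(0.773, 0.171), k2=(0.778, 0.172), k3=(0.778, 0.172), k4=(0.783, 0.173); state += dt/6·(k1+2k2+2k3+k4)
t=0.020: state=(0.446, -0.007)
t=0.040: state=(0.461, -0.003)
t=0.060: state=(0.477, 0.000)
continuing one RK4 step at a time; state shown every 10 steps (Δt=0.2):
t=0.200: state=(0.593, 0.026)
t=0.400: state=(0.771, 0.066)
t=0.600: state=(0.955, 0.111)
t=0.800: state=(1.132, 0.159)
t=1.000: state=(1.290, 0.211)
t=1.200: state=(1.419, 0.266)
t=1.400: state=(1.514, 0.322)
t=1.600: state=(1.578, 0.380)
t=1.800: state=(1.616, 0.438)
t=2.000: state=(1.633, 0.495)
t=2.200: state=(1.636, 0.552)
t=2.400: state=(1.628, 0.607)
t=2.600: state=(1.614, 0.660)
t=2.800: state=(1.594, 0.712)
t=3.000: state=(1.571, 0.763)
t=3.200: state=(1.545, 0.811)
t=3.400: state=(1.517, 0.858)
t=3.600: state=(1.487, 0.903)
t=3.800: state=(1.456, 0.946)
t=4.000: state=(1.424, 0.987)
t=4.200: state=(1.390, 1.026)
t=4.400: state=(1.355, 1.064)
t=4.600: state=(1.319, 1.100)
t=4.800: state=(1.281, 1.134)
t=5.000: state=(1.241, 1.166)
t=5.200: state=(1.200, 1.196)
t=5.400: state=(1.156, 1.225)
t=5.600: state=(1.110, 1.251)
t=5.620: state=(1.106, 1.254)
compare at T: v=1.106, w=1.254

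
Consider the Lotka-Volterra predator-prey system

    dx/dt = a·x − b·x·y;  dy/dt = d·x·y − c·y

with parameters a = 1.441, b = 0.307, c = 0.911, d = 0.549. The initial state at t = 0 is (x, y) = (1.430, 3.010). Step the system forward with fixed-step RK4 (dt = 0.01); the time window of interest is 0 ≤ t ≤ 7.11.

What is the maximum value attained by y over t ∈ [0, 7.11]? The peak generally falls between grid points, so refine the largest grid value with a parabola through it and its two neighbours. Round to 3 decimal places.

max y = 7.008

t=0.000: state=(1.430, 3.010)
step 1 (dt=0.01): k1=(0.739, -0.379), k2=(0.742, -0.373), k3=(0.742, -0.373), k4=(0.745, -0.366); state += dt/6·(k1+2k2+2k3+k4)
t=0.010: state=(1.437, 3.006)
t=0.020: state=(1.445, 3.003)
t=0.030: state=(1.452, 2.999)
continuing one RK4 step at a time; state shown every 25 steps (Δt=0.25):
t=0.250: state=(1.632, 2.956)
t=0.500: state=(1.863, 2.991)
t=0.750: state=(2.113, 3.129)
t=1.000: state=(2.361, 3.388)
t=1.250: state=(2.573, 3.788)
t=1.500: state=(2.703, 4.337)
t=1.750: state=(2.709, 5.016)
t=2.000: state=(2.570, 5.747)
t=2.250: state=(2.309, 6.403)
t=2.500: state=(1.987, 6.849)
t=2.750: state=(1.671, 7.008)
t=3.000: state=(1.403, 6.887)
t=3.250: state=(1.200, 6.552)
t=3.500: state=(1.059, 6.088)
t=3.750: state=(0.970, 5.569)
t=4.000: state=(0.926, 5.048)
t=4.250: state=(0.918, 4.561)
t=4.500: state=(0.943, 4.125)
t=4.750: state=(1.000, 3.752)
t=5.000: state=(1.088, 3.447)
t=5.250: state=(1.209, 3.212)
t=5.500: state=(1.363, 3.051)
t=5.750: state=(1.553, 2.966)
t=6.000: state=(1.774, 2.967)
t=6.250: state=(2.019, 3.064)
t=6.500: state=(2.271, 3.276)
t=6.750: state=(2.501, 3.621)
t=7.000: state=(2.667, 4.115)
t=7.110: state=(2.708, 4.379)
largest grid value and its neighbours: y(2.750)=7.00798, y(2.760)=7.00820, y(2.770)=7.00796
parabola through these three points peaks at t≈2.760 with y≈7.00820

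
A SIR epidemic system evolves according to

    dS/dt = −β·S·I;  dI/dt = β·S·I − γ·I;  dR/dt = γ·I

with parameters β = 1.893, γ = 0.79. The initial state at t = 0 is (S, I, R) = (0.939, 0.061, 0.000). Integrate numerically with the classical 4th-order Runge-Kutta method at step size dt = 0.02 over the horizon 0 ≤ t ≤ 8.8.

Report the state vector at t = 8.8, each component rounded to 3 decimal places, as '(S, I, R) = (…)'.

t=0.000: state=(0.939, 0.061, 0.000)
step 1 (dt=0.02): k1=(-0.108, 0.060, 0.048), k2=(-0.109, 0.061, 0.049), k3=(-0.109, 0.061, 0.049), k4=(-0.110, 0.061, 0.049); state += dt/6·(k1+2k2+2k3+k4)
t=0.020: state=(0.937, 0.062, 0.001)
t=0.040: state=(0.935, 0.063, 0.002)
t=0.060: state=(0.932, 0.065, 0.003)
continuing one RK4 step at a time; state shown every 25 steps (Δt=0.5):
t=0.500: state=(0.872, 0.097, 0.031)
t=1.000: state=(0.779, 0.143, 0.078)
t=1.500: state=(0.665, 0.191, 0.144)
t=2.000: state=(0.544, 0.228, 0.228)
t=2.500: state=(0.435, 0.244, 0.322)
t=3.000: state=(0.346, 0.237, 0.417)
t=3.500: state=(0.279, 0.214, 0.507)
t=4.000: state=(0.231, 0.184, 0.586)
t=4.500: state=(0.197, 0.151, 0.652)
t=5.000: state=(0.173, 0.121, 0.705)
t=5.500: state=(0.156, 0.096, 0.748)
t=6.000: state=(0.144, 0.074, 0.781)
t=6.500: state=(0.136, 0.057, 0.807)
t=7.000: state=(0.129, 0.044, 0.827)
t=7.500: state=(0.125, 0.033, 0.842)
t=8.000: state=(0.121, 0.025, 0.853)
t=8.500: state=(0.119, 0.019, 0.862)
t=8.800: state=(0.118, 0.016, 0.866)

(S, I, R) = (0.118, 0.016, 0.866)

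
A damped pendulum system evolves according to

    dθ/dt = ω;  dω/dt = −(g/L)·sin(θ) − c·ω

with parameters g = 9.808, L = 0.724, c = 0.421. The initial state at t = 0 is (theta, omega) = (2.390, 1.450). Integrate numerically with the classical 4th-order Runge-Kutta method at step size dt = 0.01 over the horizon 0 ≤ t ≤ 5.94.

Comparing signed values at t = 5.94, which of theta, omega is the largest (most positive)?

t=0.000: state=(2.390, 1.450)
step 1 (dt=0.01): k1=(1.450, -9.860), k2=(1.401, -9.768), k3=(1.401, -9.770), k4=(1.352, -9.680); state += dt/6·(k1+2k2+2k3+k4)
t=0.010: state=(2.404, 1.352)
t=0.020: state=(2.417, 1.256)
t=0.030: state=(2.429, 1.162)
continuing one RK4 step at a time; state shown every 20 steps (Δt=0.2):
t=0.200: state=(2.501, -0.273)
t=0.400: state=(2.282, -1.967)
t=0.600: state=(1.682, -4.120)
t=0.800: state=(0.641, -6.089)
t=1.000: state=(-0.584, -5.626)
t=1.200: state=(-1.458, -2.962)
t=1.400: state=(-1.764, -0.145)
t=1.600: state=(-1.531, 2.441)
t=1.800: state=(-0.811, 4.616)
t=2.000: state=(0.193, 4.998)
t=2.200: state=(1.027, 3.068)
t=2.400: state=(1.373, 0.369)
t=2.600: state=(1.186, -2.174)
t=2.800: state=(0.549, -3.990)
t=3.000: state=(-0.285, -3.984)
t=3.200: state=(-0.918, -2.142)
t=3.400: state=(-1.105, 0.286)
t=3.600: state=(-0.822, 2.438)
t=3.800: state=(-0.200, 3.523)
t=4.000: state=(0.467, 2.859)
t=4.200: state=(0.861, 0.968)
t=4.400: state=(0.842, -1.122)
t=4.600: state=(0.450, -2.632)
t=4.800: state=(-0.122, -2.836)
t=5.000: state=(-0.589, -1.654)
t=5.200: state=(-0.743, 0.147)
t=5.400: state=(-0.544, 1.744)
t=5.600: state=(-0.105, 2.447)
t=5.800: state=(0.349, 1.905)
t=5.940: state=(0.554, 0.973)
compare at T: theta=0.554, omega=0.973

largest component: omega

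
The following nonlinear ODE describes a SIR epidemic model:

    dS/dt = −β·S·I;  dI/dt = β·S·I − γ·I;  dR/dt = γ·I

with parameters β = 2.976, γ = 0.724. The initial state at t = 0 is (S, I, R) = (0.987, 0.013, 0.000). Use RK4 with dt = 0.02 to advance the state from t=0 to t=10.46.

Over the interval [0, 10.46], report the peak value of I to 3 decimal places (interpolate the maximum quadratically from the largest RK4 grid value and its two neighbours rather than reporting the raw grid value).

max I = 0.416

t=0.000: state=(0.987, 0.013, 0.000)
step 1 (dt=0.02): k1=(-0.038, 0.029, 0.009), k2=(-0.039, 0.029, 0.010), k3=(-0.039, 0.029, 0.010), k4=(-0.040, 0.030, 0.010); state += dt/6·(k1+2k2+2k3+k4)
t=0.020: state=(0.986, 0.014, 0.000)
t=0.040: state=(0.985, 0.014, 0.000)
t=0.060: state=(0.985, 0.015, 0.001)
continuing one RK4 step at a time; state shown every 25 steps (Δt=0.5):
t=0.500: state=(0.953, 0.038, 0.009)
t=1.000: state=(0.863, 0.105, 0.033)
t=1.500: state=(0.676, 0.232, 0.092)
t=2.000: state=(0.431, 0.368, 0.202)
t=2.500: state=(0.237, 0.416, 0.347)
t=3.000: state=(0.130, 0.377, 0.492)
t=3.500: state=(0.078, 0.305, 0.616)
t=4.000: state=(0.053, 0.234, 0.714)
t=4.500: state=(0.039, 0.174, 0.787)
t=5.000: state=(0.031, 0.128, 0.841)
t=5.500: state=(0.026, 0.093, 0.881)
t=6.000: state=(0.023, 0.067, 0.909)
t=6.500: state=(0.022, 0.048, 0.930)
t=7.000: state=(0.020, 0.035, 0.945)
t=7.500: state=(0.019, 0.025, 0.956)
t=8.000: state=(0.019, 0.018, 0.963)
t=8.500: state=(0.018, 0.013, 0.969)
t=9.000: state=(0.018, 0.009, 0.973)
t=9.500: state=(0.018, 0.007, 0.976)
t=10.000: state=(0.018, 0.005, 0.978)
t=10.460: state=(0.018, 0.003, 0.979)
largest grid value and its neighbours: I(2.460)=0.41595, I(2.480)=0.41602, I(2.500)=0.41594
parabola through these three points peaks at t≈2.479 with I≈0.41602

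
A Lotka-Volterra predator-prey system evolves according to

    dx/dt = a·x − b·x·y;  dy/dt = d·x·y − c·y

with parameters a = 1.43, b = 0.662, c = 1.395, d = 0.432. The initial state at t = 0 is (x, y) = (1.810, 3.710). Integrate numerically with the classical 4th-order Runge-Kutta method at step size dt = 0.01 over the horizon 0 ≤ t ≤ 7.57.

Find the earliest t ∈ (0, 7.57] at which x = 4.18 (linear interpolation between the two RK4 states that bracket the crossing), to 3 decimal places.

t = 2.593

t=0.000: state=(1.810, 3.710)
step 1 (dt=0.01): k1=(-1.857, -2.275), k2=(-1.834, -2.282), k3=(-1.834, -2.282), k4=(-1.811, -2.290); state += dt/6·(k1+2k2+2k3+k4)
t=0.010: state=(1.792, 3.687)
t=0.020: state=(1.774, 3.664)
t=0.030: state=(1.756, 3.641)
continuing one RK4 step at a time; state shown every 25 steps (Δt=0.25):
t=0.250: state=(1.470, 3.118)
t=0.500: state=(1.316, 2.554)
t=0.750: state=(1.285, 2.072)
t=1.000: state=(1.348, 1.684)
t=1.250: state=(1.497, 1.384)
t=1.500: state=(1.735, 1.162)
t=1.750: state=(2.075, 1.006)
t=2.000: state=(2.534, 0.909)
t=2.250: state=(3.129, 0.870)
t=2.500: state=(3.870, 0.895)
t=2.590: state=(4.170, 0.923)
next step: t=2.600: state=(4.204, 0.926) — x has crossed 4.18
linear interpolation between t=2.590 (4.16978) and t=2.600 (4.20403) → t≈2.593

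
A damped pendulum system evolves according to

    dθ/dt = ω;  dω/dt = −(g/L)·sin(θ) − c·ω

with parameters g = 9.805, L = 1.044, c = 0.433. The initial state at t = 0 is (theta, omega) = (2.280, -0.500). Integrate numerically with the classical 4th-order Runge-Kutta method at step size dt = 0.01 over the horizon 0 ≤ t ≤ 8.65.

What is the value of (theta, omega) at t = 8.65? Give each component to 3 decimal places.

(theta, omega) = (0.239, 0.516)

t=0.000: state=(2.280, -0.500)
step 1 (dt=0.01): k1=(-0.500, -6.911), k2=(-0.535, -6.911), k3=(-0.535, -6.912), k4=(-0.569, -6.913); state += dt/6·(k1+2k2+2k3+k4)
t=0.010: state=(2.275, -0.569)
t=0.020: state=(2.269, -0.638)
t=0.030: state=(2.262, -0.708)
continuing one RK4 step at a time; state shown every 50 steps (Δt=0.5):
t=0.500: state=(1.109, -4.237)
t=1.000: state=(-1.102, -3.080)
t=1.500: state=(-1.419, 1.687)
t=2.000: state=(0.189, 3.712)
t=2.500: state=(1.189, -0.113)
t=3.000: state=(0.236, -3.059)
t=3.500: state=(-0.889, -0.717)
t=4.000: state=(-0.391, 2.293)
t=4.500: state=(0.635, 1.057)
t=5.000: state=(0.421, -1.664)
t=5.500: state=(-0.444, -1.127)
t=6.000: state=(-0.398, 1.188)
t=6.500: state=(0.306, 1.069)
t=7.000: state=(0.355, -0.835)
t=7.500: state=(-0.207, -0.957)
t=8.000: state=(-0.306, 0.577)
t=8.500: state=(0.137, 0.829)
t=8.650: state=(0.239, 0.516)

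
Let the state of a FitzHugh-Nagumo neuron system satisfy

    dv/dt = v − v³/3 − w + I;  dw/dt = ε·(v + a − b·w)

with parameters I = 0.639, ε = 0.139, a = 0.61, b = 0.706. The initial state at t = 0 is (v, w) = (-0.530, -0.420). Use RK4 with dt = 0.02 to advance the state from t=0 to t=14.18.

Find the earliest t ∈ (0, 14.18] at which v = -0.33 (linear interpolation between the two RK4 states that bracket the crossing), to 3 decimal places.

t = 0.310

t=0.000: state=(-0.530, -0.420)
step 1 (dt=0.02): k1=(0.579, 0.052), k2=(0.582, 0.053), k3=(0.582, 0.053), k4=(0.586, 0.054); state += dt/6·(k1+2k2+2k3+k4)
t=0.020: state=(-0.518, -0.419)
t=0.040: state=(-0.507, -0.418)
t=0.060: state=(-0.495, -0.417)
t=0.300: state=(-0.337, -0.401)
next step: t=0.320: state=(-0.323, -0.399) — v has crossed -0.33
linear interpolation between t=0.300 (-0.33738) and t=0.320 (-0.32297) → t≈0.310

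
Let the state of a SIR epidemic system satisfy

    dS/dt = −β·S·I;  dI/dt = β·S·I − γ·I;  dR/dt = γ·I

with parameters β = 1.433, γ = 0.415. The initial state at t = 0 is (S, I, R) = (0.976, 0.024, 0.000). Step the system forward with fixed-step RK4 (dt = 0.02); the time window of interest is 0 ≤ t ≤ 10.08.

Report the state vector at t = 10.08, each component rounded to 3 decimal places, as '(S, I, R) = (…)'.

t=0.000: state=(0.976, 0.024, 0.000)
step 1 (dt=0.02): k1=(-0.034, 0.024, 0.010), k2=(-0.034, 0.024, 0.010), k3=(-0.034, 0.024, 0.010), k4=(-0.034, 0.024, 0.010); state += dt/6·(k1+2k2+2k3+k4)
t=0.020: state=(0.975, 0.024, 0.000)
t=0.040: state=(0.975, 0.025, 0.000)
t=0.060: state=(0.974, 0.025, 0.001)
continuing one RK4 step at a time; state shown every 25 steps (Δt=0.5):
t=0.500: state=(0.955, 0.039, 0.006)
t=1.000: state=(0.921, 0.062, 0.017)
t=1.500: state=(0.871, 0.096, 0.033)
t=2.000: state=(0.800, 0.142, 0.057)
t=2.500: state=(0.709, 0.199, 0.093)
t=3.000: state=(0.602, 0.258, 0.140)
t=3.500: state=(0.491, 0.310, 0.199)
t=4.000: state=(0.387, 0.345, 0.268)
t=4.500: state=(0.301, 0.358, 0.341)
t=5.000: state=(0.233, 0.352, 0.415)
t=5.500: state=(0.182, 0.332, 0.486)
t=6.000: state=(0.145, 0.303, 0.552)
t=6.500: state=(0.118, 0.270, 0.612)
t=7.000: state=(0.099, 0.237, 0.664)
t=7.500: state=(0.084, 0.206, 0.710)
t=8.000: state=(0.073, 0.177, 0.750)
t=8.500: state=(0.065, 0.151, 0.784)
t=9.000: state=(0.059, 0.128, 0.813)
t=9.500: state=(0.054, 0.109, 0.837)
t=10.000: state=(0.050, 0.092, 0.858)
t=10.080: state=(0.050, 0.089, 0.861)

(S, I, R) = (0.050, 0.089, 0.861)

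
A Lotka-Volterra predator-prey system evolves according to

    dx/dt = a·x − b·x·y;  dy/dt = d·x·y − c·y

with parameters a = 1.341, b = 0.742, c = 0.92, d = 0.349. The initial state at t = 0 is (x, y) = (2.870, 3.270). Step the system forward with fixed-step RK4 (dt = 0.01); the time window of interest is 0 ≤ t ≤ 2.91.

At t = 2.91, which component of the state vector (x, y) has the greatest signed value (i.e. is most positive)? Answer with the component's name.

largest component: x

t=0.000: state=(2.870, 3.270)
step 1 (dt=0.01): k1=(-3.115, 0.267), k2=(-3.101, 0.249), k3=(-3.101, 0.249), k4=(-3.087, 0.232); state += dt/6·(k1+2k2+2k3+k4)
t=0.010: state=(2.839, 3.272)
t=0.020: state=(2.808, 3.275)
t=0.030: state=(2.778, 3.276)
continuing one RK4 step at a time; state shown every 10 steps (Δt=0.1):
t=0.100: state=(2.573, 3.279)
t=0.200: state=(2.309, 3.257)
t=0.300: state=(2.077, 3.207)
t=0.400: state=(1.877, 3.133)
t=0.500: state=(1.706, 3.042)
t=0.600: state=(1.563, 2.937)
t=0.700: state=(1.443, 2.823)
t=0.800: state=(1.344, 2.703)
t=0.900: state=(1.264, 2.580)
t=1.000: state=(1.199, 2.457)
t=1.100: state=(1.148, 2.335)
t=1.200: state=(1.108, 2.215)
t=1.300: state=(1.080, 2.099)
t=1.400: state=(1.061, 1.987)
t=1.500: state=(1.052, 1.880)
t=1.600: state=(1.050, 1.779)
t=1.700: state=(1.056, 1.683)
t=1.800: state=(1.069, 1.593)
t=1.900: state=(1.090, 1.509)
t=2.000: state=(1.117, 1.431)
t=2.100: state=(1.152, 1.357)
t=2.200: state=(1.194, 1.290)
t=2.300: state=(1.244, 1.228)
t=2.400: state=(1.301, 1.171)
t=2.500: state=(1.367, 1.119)
t=2.600: state=(1.441, 1.071)
t=2.700: state=(1.525, 1.029)
t=2.800: state=(1.618, 0.992)
t=2.900: state=(1.721, 0.959)
t=2.910: state=(1.731, 0.956)
compare at T: x=1.731, y=0.956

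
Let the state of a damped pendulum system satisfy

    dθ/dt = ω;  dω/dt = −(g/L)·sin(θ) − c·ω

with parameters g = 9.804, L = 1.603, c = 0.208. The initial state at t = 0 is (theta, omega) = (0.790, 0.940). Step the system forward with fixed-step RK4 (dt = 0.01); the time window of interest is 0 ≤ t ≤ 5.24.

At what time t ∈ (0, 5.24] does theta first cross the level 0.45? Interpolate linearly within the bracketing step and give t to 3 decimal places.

t=0.000: state=(0.790, 0.940)
step 1 (dt=0.01): k1=(0.940, -4.540), k2=(0.917, -4.556), k3=(0.917, -4.555), k4=(0.894, -4.570); state += dt/6·(k1+2k2+2k3+k4)
t=0.010: state=(0.799, 0.894)
t=0.020: state=(0.808, 0.849)
t=0.030: state=(0.816, 0.803)
continuing one RK4 step at a time; state shown every 20 steps (Δt=0.2):
t=0.200: state=(0.885, -0.001)
t=0.400: state=(0.792, -0.903)
t=0.600: state=(0.536, -1.613)
t=0.650: state=(0.452, -1.741)
next step: t=0.660: state=(0.435, -1.763) — theta has crossed 0.45
linear interpolation between t=0.650 (0.45218) and t=0.660 (0.43466) → t≈0.651

t = 0.651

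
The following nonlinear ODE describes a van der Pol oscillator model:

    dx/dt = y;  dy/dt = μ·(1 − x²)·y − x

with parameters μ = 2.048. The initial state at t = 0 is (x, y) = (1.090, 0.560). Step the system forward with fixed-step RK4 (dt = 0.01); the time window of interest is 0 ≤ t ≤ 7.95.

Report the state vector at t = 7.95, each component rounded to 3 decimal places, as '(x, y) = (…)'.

t=0.000: state=(1.090, 0.560)
step 1 (dt=0.01): k1=(0.560, -1.306), k2=(0.553, -1.313), k3=(0.553, -1.313), k4=(0.547, -1.320); state += dt/6·(k1+2k2+2k3+k4)
t=0.010: state=(1.096, 0.547)
t=0.020: state=(1.101, 0.534)
t=0.030: state=(1.106, 0.520)
continuing one RK4 step at a time; state shown every 50 steps (Δt=0.5):
t=0.500: state=(1.200, -0.097)
t=1.000: state=(1.028, -0.578)
t=1.500: state=(0.587, -1.296)
t=2.000: state=(-0.512, -3.380)
t=2.500: state=(-1.906, -0.932)
t=3.000: state=(-1.945, 0.268)
t=3.500: state=(-1.781, 0.369)
t=4.000: state=(-1.577, 0.451)
t=4.500: state=(-1.320, 0.596)
t=5.000: state=(-0.950, 0.943)
t=5.500: state=(-0.247, 2.132)
t=6.000: state=(1.378, 3.418)
t=6.500: state=(2.020, -0.033)
t=7.000: state=(1.901, -0.326)
t=7.500: state=(1.721, -0.393)
t=7.950: state=(1.528, -0.474)

(x, y) = (1.528, -0.474)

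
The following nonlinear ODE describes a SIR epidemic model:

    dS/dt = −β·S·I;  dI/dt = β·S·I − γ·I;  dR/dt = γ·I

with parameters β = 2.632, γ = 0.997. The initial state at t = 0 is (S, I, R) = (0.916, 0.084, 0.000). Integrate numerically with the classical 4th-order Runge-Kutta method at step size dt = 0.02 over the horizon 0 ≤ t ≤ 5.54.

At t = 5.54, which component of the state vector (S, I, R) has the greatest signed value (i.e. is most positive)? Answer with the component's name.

largest component: R

t=0.000: state=(0.916, 0.084, 0.000)
step 1 (dt=0.02): k1=(-0.203, 0.119, 0.084), k2=(-0.205, 0.120, 0.085), k3=(-0.205, 0.120, 0.085), k4=(-0.207, 0.121, 0.086); state += dt/6·(k1+2k2+2k3+k4)
t=0.020: state=(0.912, 0.086, 0.002)
t=0.040: state=(0.908, 0.089, 0.003)
t=0.060: state=(0.903, 0.091, 0.005)
continuing one RK4 step at a time; state shown every 10 steps (Δt=0.2):
t=0.200: state=(0.871, 0.110, 0.019)
t=0.400: state=(0.815, 0.141, 0.044)
t=0.600: state=(0.750, 0.174, 0.076)
t=0.800: state=(0.679, 0.208, 0.114)
t=1.000: state=(0.603, 0.239, 0.158)
t=1.200: state=(0.528, 0.263, 0.208)
t=1.400: state=(0.458, 0.279, 0.263)
t=1.600: state=(0.394, 0.286, 0.319)
t=1.800: state=(0.339, 0.284, 0.376)
t=2.000: state=(0.293, 0.275, 0.432)
t=2.200: state=(0.254, 0.260, 0.486)
t=2.400: state=(0.223, 0.242, 0.536)
t=2.600: state=(0.197, 0.221, 0.582)
t=2.800: state=(0.176, 0.200, 0.624)
t=3.000: state=(0.160, 0.179, 0.662)
t=3.200: state=(0.146, 0.159, 0.695)
t=3.400: state=(0.135, 0.140, 0.725)
t=3.600: state=(0.126, 0.123, 0.751)
t=3.800: state=(0.119, 0.107, 0.774)
t=4.000: state=(0.113, 0.093, 0.794)
t=4.200: state=(0.108, 0.081, 0.811)
t=4.400: state=(0.103, 0.070, 0.826)
t=4.600: state=(0.100, 0.061, 0.839)
t=4.800: state=(0.097, 0.052, 0.851)
t=5.000: state=(0.095, 0.045, 0.860)
t=5.200: state=(0.092, 0.039, 0.869)
t=5.400: state=(0.091, 0.033, 0.876)
t=5.540: state=(0.090, 0.030, 0.880)
compare at T: S=0.090, I=0.030, R=0.880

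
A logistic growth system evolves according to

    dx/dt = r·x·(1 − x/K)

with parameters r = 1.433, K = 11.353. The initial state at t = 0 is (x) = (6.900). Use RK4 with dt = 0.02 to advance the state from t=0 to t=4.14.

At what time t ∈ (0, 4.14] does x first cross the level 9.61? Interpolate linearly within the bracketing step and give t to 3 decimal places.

t=0.000: state=(6.900)
step 1 (dt=0.02): k1=(3.878), k2=(3.866), k3=(3.866), k4=(3.854); state += dt/6·(k1+2k2+2k3+k4)
t=0.020: state=(6.977)
t=0.040: state=(7.054)
t=0.060: state=(7.130)
continuing one RK4 step at a time; state shown every 10 steps (Δt=0.2):
t=0.200: state=(7.647)
t=0.400: state=(8.325)
t=0.600: state=(8.917)
t=0.800: state=(9.421)
t=0.880: state=(9.598)
next step: t=0.900: state=(9.640) — x has crossed 9.61
linear interpolation between t=0.880 (9.59785) and t=0.900 (9.63995) → t≈0.886

t = 0.886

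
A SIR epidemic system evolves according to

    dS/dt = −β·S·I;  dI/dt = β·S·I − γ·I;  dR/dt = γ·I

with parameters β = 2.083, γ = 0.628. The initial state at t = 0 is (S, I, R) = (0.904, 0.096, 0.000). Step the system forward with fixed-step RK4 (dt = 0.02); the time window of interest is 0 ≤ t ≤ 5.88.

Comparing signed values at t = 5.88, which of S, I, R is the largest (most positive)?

t=0.000: state=(0.904, 0.096, 0.000)
step 1 (dt=0.02): k1=(-0.181, 0.120, 0.060), k2=(-0.183, 0.122, 0.061), k3=(-0.183, 0.122, 0.061), k4=(-0.185, 0.123, 0.062); state += dt/6·(k1+2k2+2k3+k4)
t=0.020: state=(0.900, 0.098, 0.001)
t=0.040: state=(0.897, 0.101, 0.002)
t=0.060: state=(0.893, 0.103, 0.004)
continuing one RK4 step at a time; state shown every 10 steps (Δt=0.2):
t=0.200: state=(0.864, 0.122, 0.014)
t=0.400: state=(0.816, 0.153, 0.031)
t=0.600: state=(0.760, 0.188, 0.052)
t=0.800: state=(0.698, 0.224, 0.078)
t=1.000: state=(0.630, 0.261, 0.109)
t=1.200: state=(0.561, 0.295, 0.144)
t=1.400: state=(0.493, 0.324, 0.183)
t=1.600: state=(0.429, 0.346, 0.225)
t=1.800: state=(0.370, 0.361, 0.269)
t=2.000: state=(0.318, 0.367, 0.315)
t=2.200: state=(0.273, 0.366, 0.361)
t=2.400: state=(0.235, 0.359, 0.407)
t=2.600: state=(0.203, 0.346, 0.451)
t=2.800: state=(0.176, 0.331, 0.494)
t=3.000: state=(0.154, 0.312, 0.534)
t=3.200: state=(0.136, 0.292, 0.572)
t=3.400: state=(0.121, 0.272, 0.607)
t=3.600: state=(0.108, 0.252, 0.640)
t=3.800: state=(0.098, 0.232, 0.671)
t=4.000: state=(0.089, 0.212, 0.698)
t=4.200: state=(0.082, 0.194, 0.724)
t=4.400: state=(0.076, 0.177, 0.747)
t=4.600: state=(0.071, 0.161, 0.768)
t=4.800: state=(0.066, 0.146, 0.788)
t=5.000: state=(0.063, 0.132, 0.805)
t=5.200: state=(0.059, 0.120, 0.821)
t=5.400: state=(0.057, 0.108, 0.835)
t=5.600: state=(0.054, 0.098, 0.848)
t=5.800: state=(0.052, 0.088, 0.860)
t=5.880: state=(0.051, 0.084, 0.864)
compare at T: S=0.051, I=0.084, R=0.864

largest component: R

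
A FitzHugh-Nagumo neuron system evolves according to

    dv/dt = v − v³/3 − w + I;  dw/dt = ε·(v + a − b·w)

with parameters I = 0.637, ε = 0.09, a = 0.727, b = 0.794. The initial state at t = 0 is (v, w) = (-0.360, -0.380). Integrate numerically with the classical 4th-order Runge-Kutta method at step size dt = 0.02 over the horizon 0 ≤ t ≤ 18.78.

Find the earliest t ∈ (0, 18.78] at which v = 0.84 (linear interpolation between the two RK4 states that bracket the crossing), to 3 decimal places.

t=0.000: state=(-0.360, -0.380)
step 1 (dt=0.02): k1=(0.673, 0.060), k2=(0.678, 0.061), k3=(0.678, 0.061), k4=(0.683, 0.061); state += dt/6·(k1+2k2+2k3+k4)
t=0.020: state=(-0.346, -0.379)
t=0.040: state=(-0.333, -0.378)
t=0.060: state=(-0.319, -0.376)
continuing one RK4 step at a time; state shown every 50 steps (Δt=1):
t=1.000: state=(0.700, -0.282)
t=1.080: state=(0.822, -0.269)
next step: t=1.100: state=(0.853, -0.266) — v has crossed 0.84
linear interpolation between t=1.080 (0.82170) and t=1.100 (0.85263) → t≈1.092

t = 1.092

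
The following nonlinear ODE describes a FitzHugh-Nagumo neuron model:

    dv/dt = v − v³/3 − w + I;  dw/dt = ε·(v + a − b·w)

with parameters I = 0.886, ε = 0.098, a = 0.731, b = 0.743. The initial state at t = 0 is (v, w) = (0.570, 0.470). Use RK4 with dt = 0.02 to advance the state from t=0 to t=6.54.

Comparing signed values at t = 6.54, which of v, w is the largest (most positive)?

largest component: w

t=0.000: state=(0.570, 0.470)
step 1 (dt=0.02): k1=(0.924, 0.093), k2=(0.930, 0.094), k3=(0.930, 0.094), k4=(0.935, 0.095); state += dt/6·(k1+2k2+2k3+k4)
t=0.020: state=(0.589, 0.472)
t=0.040: state=(0.607, 0.474)
t=0.060: state=(0.626, 0.476)
continuing one RK4 step at a time; state shown every 25 steps (Δt=0.5):
t=0.500: state=(1.073, 0.528)
t=1.000: state=(1.505, 0.607)
t=1.500: state=(1.714, 0.699)
t=2.000: state=(1.767, 0.793)
t=2.500: state=(1.757, 0.885)
t=3.000: state=(1.725, 0.972)
t=3.500: state=(1.686, 1.055)
t=4.000: state=(1.645, 1.132)
t=4.500: state=(1.602, 1.205)
t=5.000: state=(1.558, 1.273)
t=5.500: state=(1.512, 1.337)
t=6.000: state=(1.466, 1.396)
t=6.500: state=(1.418, 1.450)
t=6.540: state=(1.414, 1.455)
compare at T: v=1.414, w=1.455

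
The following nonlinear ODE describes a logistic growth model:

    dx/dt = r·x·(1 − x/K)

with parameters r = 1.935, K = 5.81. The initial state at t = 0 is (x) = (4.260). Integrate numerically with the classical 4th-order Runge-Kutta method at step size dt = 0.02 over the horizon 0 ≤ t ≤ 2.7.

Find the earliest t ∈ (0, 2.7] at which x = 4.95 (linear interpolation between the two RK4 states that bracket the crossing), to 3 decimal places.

t=0.000: state=(4.260)
step 1 (dt=0.02): k1=(2.199), k2=(2.179), k3=(2.179), k4=(2.159); state += dt/6·(k1+2k2+2k3+k4)
t=0.020: state=(4.304)
t=0.040: state=(4.346)
t=0.060: state=(4.388)
continuing one RK4 step at a time; state shown every 5 steps (Δt=0.1):
t=0.100: state=(4.470)
t=0.200: state=(4.659)
t=0.300: state=(4.827)
t=0.380: state=(4.947)
next step: t=0.400: state=(4.975) — x has crossed 4.95
linear interpolation between t=0.380 (4.94714) and t=0.400 (4.97519) → t≈0.382

t = 0.382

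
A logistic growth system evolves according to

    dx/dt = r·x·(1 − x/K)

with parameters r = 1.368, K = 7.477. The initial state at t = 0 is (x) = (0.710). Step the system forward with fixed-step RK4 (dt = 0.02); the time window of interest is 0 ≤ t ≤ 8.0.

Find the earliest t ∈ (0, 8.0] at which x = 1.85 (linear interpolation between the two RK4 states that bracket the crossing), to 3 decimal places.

t=0.000: state=(0.710)
step 1 (dt=0.02): k1=(0.879), k2=(0.889), k3=(0.889), k4=(0.899); state += dt/6·(k1+2k2+2k3+k4)
t=0.020: state=(0.728)
t=0.040: state=(0.746)
t=0.060: state=(0.765)
continuing one RK4 step at a time; state shown every 25 steps (Δt=0.5):
t=0.500: state=(1.287)
t=0.820: state=(1.822)
next step: t=0.840: state=(1.860) — x has crossed 1.85
linear interpolation between t=0.820 (1.82175) and t=0.840 (1.85971) → t≈0.835

t = 0.835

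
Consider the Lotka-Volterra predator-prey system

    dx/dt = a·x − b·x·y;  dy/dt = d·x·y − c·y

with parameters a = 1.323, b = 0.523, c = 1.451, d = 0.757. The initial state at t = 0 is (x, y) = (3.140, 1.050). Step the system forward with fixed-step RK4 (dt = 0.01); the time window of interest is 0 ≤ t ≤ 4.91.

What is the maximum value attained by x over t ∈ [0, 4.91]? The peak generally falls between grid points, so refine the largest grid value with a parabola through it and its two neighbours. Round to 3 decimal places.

t=0.000: state=(3.140, 1.050)
step 1 (dt=0.01): k1=(2.430, 0.972), k2=(2.431, 0.986), k3=(2.431, 0.987), k4=(2.432, 1.001); state += dt/6·(k1+2k2+2k3+k4)
t=0.010: state=(3.164, 1.060)
t=0.020: state=(3.189, 1.070)
t=0.030: state=(3.213, 1.080)
continuing one RK4 step at a time; state shown every 20 steps (Δt=0.2):
t=0.200: state=(3.620, 1.311)
t=0.400: state=(4.027, 1.752)
t=0.600: state=(4.221, 2.457)
t=0.800: state=(4.046, 3.455)
t=1.000: state=(3.461, 4.583)
t=1.200: state=(2.657, 5.453)
t=1.400: state=(1.916, 5.755)
t=1.600: state=(1.380, 5.510)
t=1.800: state=(1.039, 4.940)
t=2.000: state=(0.837, 4.253)
t=2.200: state=(0.724, 3.578)
t=2.400: state=(0.670, 2.973)
t=2.600: state=(0.658, 2.458)
t=2.800: state=(0.678, 2.034)
t=3.000: state=(0.728, 1.692)
t=3.200: state=(0.806, 1.421)
t=3.400: state=(0.916, 1.210)
t=3.600: state=(1.060, 1.051)
t=3.800: state=(1.246, 0.936)
t=4.000: state=(1.478, 0.860)
t=4.200: state=(1.764, 0.822)
t=4.400: state=(2.110, 0.824)
t=4.600: state=(2.517, 0.874)
t=4.800: state=(2.976, 0.990)
t=4.910: state=(3.243, 1.094)
largest grid value and its neighbours: x(0.610)=4.22176, x(0.620)=4.22193, x(0.630)=4.22112
parabola through these three points peaks at t≈0.617 with x≈4.22198

max x = 4.222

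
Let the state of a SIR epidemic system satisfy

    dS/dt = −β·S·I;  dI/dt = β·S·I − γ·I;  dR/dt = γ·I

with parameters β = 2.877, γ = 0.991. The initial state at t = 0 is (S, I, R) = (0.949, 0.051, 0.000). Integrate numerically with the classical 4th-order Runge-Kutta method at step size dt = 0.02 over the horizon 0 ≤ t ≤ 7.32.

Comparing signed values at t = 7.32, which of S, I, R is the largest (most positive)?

largest component: R

t=0.000: state=(0.949, 0.051, 0.000)
step 1 (dt=0.02): k1=(-0.139, 0.089, 0.051), k2=(-0.141, 0.090, 0.051), k3=(-0.141, 0.090, 0.051), k4=(-0.144, 0.091, 0.052); state += dt/6·(k1+2k2+2k3+k4)
t=0.020: state=(0.946, 0.053, 0.001)
t=0.040: state=(0.943, 0.055, 0.002)
t=0.060: state=(0.940, 0.057, 0.003)
continuing one RK4 step at a time; state shown every 25 steps (Δt=0.5):
t=0.500: state=(0.847, 0.114, 0.039)
t=1.000: state=(0.673, 0.209, 0.119)
t=1.500: state=(0.468, 0.289, 0.244)
t=2.000: state=(0.303, 0.304, 0.393)
t=2.500: state=(0.200, 0.264, 0.536)
t=3.000: state=(0.143, 0.205, 0.652)
t=3.500: state=(0.111, 0.150, 0.739)
t=4.000: state=(0.092, 0.105, 0.802)
t=4.500: state=(0.081, 0.073, 0.846)
t=5.000: state=(0.075, 0.050, 0.876)
t=5.500: state=(0.070, 0.034, 0.896)
t=6.000: state=(0.068, 0.023, 0.910)
t=6.500: state=(0.066, 0.015, 0.919)
t=7.000: state=(0.065, 0.010, 0.925)
t=7.320: state=(0.064, 0.008, 0.928)
compare at T: S=0.064, I=0.008, R=0.928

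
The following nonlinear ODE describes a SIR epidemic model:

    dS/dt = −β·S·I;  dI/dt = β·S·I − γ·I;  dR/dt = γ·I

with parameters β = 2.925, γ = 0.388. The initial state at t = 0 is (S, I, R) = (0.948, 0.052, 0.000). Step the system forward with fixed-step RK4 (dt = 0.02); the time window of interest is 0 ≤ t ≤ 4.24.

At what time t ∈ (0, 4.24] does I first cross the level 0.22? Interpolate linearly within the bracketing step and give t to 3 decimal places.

t=0.000: state=(0.948, 0.052, 0.000)
step 1 (dt=0.02): k1=(-0.144, 0.124, 0.020), k2=(-0.147, 0.127, 0.021), k3=(-0.147, 0.127, 0.021), k4=(-0.151, 0.130, 0.021); state += dt/6·(k1+2k2+2k3+k4)
t=0.020: state=(0.945, 0.055, 0.000)
t=0.040: state=(0.942, 0.057, 0.001)
t=0.060: state=(0.939, 0.060, 0.001)
continuing one RK4 step at a time; state shown every 10 steps (Δt=0.2):
t=0.200: state=(0.912, 0.083, 0.005)
t=0.400: state=(0.858, 0.129, 0.013)
t=0.600: state=(0.781, 0.193, 0.026)
t=0.660: state=(0.754, 0.216, 0.030)
next step: t=0.680: state=(0.744, 0.224, 0.032) — I has crossed 0.22
linear interpolation between t=0.660 (0.21571) and t=0.680 (0.22363) → t≈0.671

t = 0.671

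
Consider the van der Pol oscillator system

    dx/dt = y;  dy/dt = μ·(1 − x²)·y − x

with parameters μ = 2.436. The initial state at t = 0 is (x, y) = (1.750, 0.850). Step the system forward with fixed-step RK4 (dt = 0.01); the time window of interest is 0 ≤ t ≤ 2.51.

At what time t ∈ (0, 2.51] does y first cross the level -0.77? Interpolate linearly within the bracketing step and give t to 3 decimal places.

t = 2.139

t=0.000: state=(1.750, 0.850)
step 1 (dt=0.01): k1=(0.850, -6.021), k2=(0.820, -5.903), k3=(0.820, -5.905), k4=(0.791, -5.788); state += dt/6·(k1+2k2+2k3+k4)
t=0.010: state=(1.758, 0.791)
t=0.020: state=(1.766, 0.734)
t=0.030: state=(1.773, 0.680)
continuing one RK4 step at a time; state shown every 10 steps (Δt=0.1):
t=0.100: state=(1.809, 0.362)
t=0.200: state=(1.829, 0.067)
t=0.300: state=(1.826, -0.102)
t=0.400: state=(1.811, -0.197)
t=0.500: state=(1.788, -0.253)
t=0.600: state=(1.761, -0.288)
t=0.700: state=(1.731, -0.313)
t=0.800: state=(1.699, -0.332)
t=0.900: state=(1.665, -0.348)
t=1.000: state=(1.629, -0.364)
t=1.100: state=(1.592, -0.381)
t=1.200: state=(1.553, -0.398)
t=1.300: state=(1.512, -0.418)
t=1.400: state=(1.469, -0.439)
t=1.500: state=(1.424, -0.464)
t=1.600: state=(1.376, -0.492)
t=1.700: state=(1.325, -0.525)
t=1.800: state=(1.271, -0.564)
t=1.900: state=(1.212, -0.611)
t=2.000: state=(1.148, -0.668)
t=2.100: state=(1.078, -0.738)
t=2.130: state=(1.056, -0.763)
next step: t=2.140: state=(1.048, -0.771) — y has crossed -0.77
linear interpolation between t=2.130 (-0.76257) and t=2.140 (-0.77110) → t≈2.139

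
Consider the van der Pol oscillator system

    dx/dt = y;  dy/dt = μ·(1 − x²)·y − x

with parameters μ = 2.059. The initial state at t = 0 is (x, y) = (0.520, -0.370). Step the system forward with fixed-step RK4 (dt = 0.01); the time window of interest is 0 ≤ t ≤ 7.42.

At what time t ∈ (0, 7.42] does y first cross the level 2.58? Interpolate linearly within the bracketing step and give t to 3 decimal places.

t=0.000: state=(0.520, -0.370)
step 1 (dt=0.01): k1=(-0.370, -1.076), k2=(-0.375, -1.084), k3=(-0.375, -1.084), k4=(-0.381, -1.091); state += dt/6·(k1+2k2+2k3+k4)
t=0.010: state=(0.516, -0.381)
t=0.020: state=(0.512, -0.392)
t=0.030: state=(0.508, -0.403)
continuing one RK4 step at a time; state shown every 25 steps (Δt=0.25):
t=0.250: state=(0.389, -0.699)
t=0.500: state=(0.155, -1.213)
t=0.750: state=(-0.242, -2.012)
t=1.000: state=(-0.848, -2.719)
t=1.250: state=(-1.469, -1.946)
t=1.500: state=(-1.767, -0.536)
t=1.750: state=(-1.808, 0.097)
t=2.000: state=(-1.754, 0.301)
t=2.250: state=(-1.667, 0.385)
t=2.500: state=(-1.563, 0.445)
t=2.750: state=(-1.444, 0.512)
t=3.000: state=(-1.305, 0.602)
t=3.250: state=(-1.139, 0.738)
t=3.500: state=(-0.929, 0.967)
t=3.750: state=(-0.640, 1.390)
t=4.000: state=(-0.199, 2.232)
t=4.060: state=(-0.057, 2.528)
next step: t=4.070: state=(-0.031, 2.581) — y has crossed 2.58
linear interpolation between t=4.060 (2.52783) and t=4.070 (2.58076) → t≈4.070

t = 4.070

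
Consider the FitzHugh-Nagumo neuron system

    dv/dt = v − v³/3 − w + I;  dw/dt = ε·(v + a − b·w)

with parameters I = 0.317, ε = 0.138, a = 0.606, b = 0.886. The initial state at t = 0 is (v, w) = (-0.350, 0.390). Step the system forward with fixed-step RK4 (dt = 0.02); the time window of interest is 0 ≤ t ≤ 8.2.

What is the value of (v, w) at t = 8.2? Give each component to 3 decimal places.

t=0.000: state=(-0.350, 0.390)
step 1 (dt=0.02): k1=(-0.409, -0.012), k2=(-0.412, -0.013), k3=(-0.412, -0.013), k4=(-0.416, -0.013); state += dt/6·(k1+2k2+2k3+k4)
t=0.020: state=(-0.358, 0.390)
t=0.040: state=(-0.367, 0.389)
t=0.060: state=(-0.375, 0.389)
continuing one RK4 step at a time; state shown every 25 steps (Δt=0.5):
t=0.500: state=(-0.599, 0.376)
t=1.000: state=(-0.924, 0.344)
t=1.500: state=(-1.249, 0.291)
t=2.000: state=(-1.472, 0.222)
t=2.500: state=(-1.573, 0.147)
t=3.000: state=(-1.595, 0.072)
t=3.500: state=(-1.580, 0.002)
t=4.000: state=(-1.550, -0.062)
t=4.500: state=(-1.512, -0.120)
t=5.000: state=(-1.472, -0.173)
t=5.500: state=(-1.432, -0.219)
t=6.000: state=(-1.390, -0.260)
t=6.500: state=(-1.349, -0.295)
t=7.000: state=(-1.308, -0.326)
t=7.500: state=(-1.268, -0.353)
t=8.000: state=(-1.227, -0.375)
t=8.200: state=(-1.211, -0.382)

(v, w) = (-1.211, -0.382)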